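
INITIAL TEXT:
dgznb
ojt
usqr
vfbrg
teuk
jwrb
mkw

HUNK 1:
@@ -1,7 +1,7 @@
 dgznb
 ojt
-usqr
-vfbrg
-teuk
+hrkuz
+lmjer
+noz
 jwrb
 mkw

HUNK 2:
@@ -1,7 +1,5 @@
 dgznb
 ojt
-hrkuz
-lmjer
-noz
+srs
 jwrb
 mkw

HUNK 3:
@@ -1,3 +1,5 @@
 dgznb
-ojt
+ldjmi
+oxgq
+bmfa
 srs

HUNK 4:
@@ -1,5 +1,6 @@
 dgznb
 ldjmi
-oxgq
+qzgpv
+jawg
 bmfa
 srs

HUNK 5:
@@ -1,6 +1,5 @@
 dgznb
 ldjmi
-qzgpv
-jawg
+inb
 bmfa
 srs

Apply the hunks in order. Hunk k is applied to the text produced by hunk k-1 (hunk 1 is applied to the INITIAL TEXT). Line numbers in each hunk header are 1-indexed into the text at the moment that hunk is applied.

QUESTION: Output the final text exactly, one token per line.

Hunk 1: at line 1 remove [usqr,vfbrg,teuk] add [hrkuz,lmjer,noz] -> 7 lines: dgznb ojt hrkuz lmjer noz jwrb mkw
Hunk 2: at line 1 remove [hrkuz,lmjer,noz] add [srs] -> 5 lines: dgznb ojt srs jwrb mkw
Hunk 3: at line 1 remove [ojt] add [ldjmi,oxgq,bmfa] -> 7 lines: dgznb ldjmi oxgq bmfa srs jwrb mkw
Hunk 4: at line 1 remove [oxgq] add [qzgpv,jawg] -> 8 lines: dgznb ldjmi qzgpv jawg bmfa srs jwrb mkw
Hunk 5: at line 1 remove [qzgpv,jawg] add [inb] -> 7 lines: dgznb ldjmi inb bmfa srs jwrb mkw

Answer: dgznb
ldjmi
inb
bmfa
srs
jwrb
mkw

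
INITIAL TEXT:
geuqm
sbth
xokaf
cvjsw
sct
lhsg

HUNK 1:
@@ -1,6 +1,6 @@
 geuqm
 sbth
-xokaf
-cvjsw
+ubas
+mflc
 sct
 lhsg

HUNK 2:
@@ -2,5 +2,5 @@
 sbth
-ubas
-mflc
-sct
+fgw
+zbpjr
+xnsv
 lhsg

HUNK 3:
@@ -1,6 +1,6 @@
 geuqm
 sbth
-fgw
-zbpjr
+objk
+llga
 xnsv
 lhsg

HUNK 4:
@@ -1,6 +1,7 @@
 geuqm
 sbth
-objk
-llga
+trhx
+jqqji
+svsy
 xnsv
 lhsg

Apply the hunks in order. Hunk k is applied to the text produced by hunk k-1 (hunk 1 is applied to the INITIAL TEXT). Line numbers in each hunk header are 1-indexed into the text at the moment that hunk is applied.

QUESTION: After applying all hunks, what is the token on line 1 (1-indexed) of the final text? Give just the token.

Answer: geuqm

Derivation:
Hunk 1: at line 1 remove [xokaf,cvjsw] add [ubas,mflc] -> 6 lines: geuqm sbth ubas mflc sct lhsg
Hunk 2: at line 2 remove [ubas,mflc,sct] add [fgw,zbpjr,xnsv] -> 6 lines: geuqm sbth fgw zbpjr xnsv lhsg
Hunk 3: at line 1 remove [fgw,zbpjr] add [objk,llga] -> 6 lines: geuqm sbth objk llga xnsv lhsg
Hunk 4: at line 1 remove [objk,llga] add [trhx,jqqji,svsy] -> 7 lines: geuqm sbth trhx jqqji svsy xnsv lhsg
Final line 1: geuqm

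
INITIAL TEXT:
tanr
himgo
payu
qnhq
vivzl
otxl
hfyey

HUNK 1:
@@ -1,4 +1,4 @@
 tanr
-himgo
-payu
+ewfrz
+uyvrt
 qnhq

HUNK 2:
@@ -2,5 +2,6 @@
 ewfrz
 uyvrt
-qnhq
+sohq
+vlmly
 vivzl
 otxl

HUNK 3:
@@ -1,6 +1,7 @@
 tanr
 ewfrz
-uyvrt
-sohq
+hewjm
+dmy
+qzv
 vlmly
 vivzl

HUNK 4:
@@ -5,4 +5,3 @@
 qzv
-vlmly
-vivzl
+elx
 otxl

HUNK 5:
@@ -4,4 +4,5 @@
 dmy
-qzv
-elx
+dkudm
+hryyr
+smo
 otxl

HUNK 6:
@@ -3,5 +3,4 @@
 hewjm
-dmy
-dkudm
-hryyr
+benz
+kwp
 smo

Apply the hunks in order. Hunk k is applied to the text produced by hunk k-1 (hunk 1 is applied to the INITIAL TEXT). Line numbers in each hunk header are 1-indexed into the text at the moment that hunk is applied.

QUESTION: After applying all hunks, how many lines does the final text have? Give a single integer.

Answer: 8

Derivation:
Hunk 1: at line 1 remove [himgo,payu] add [ewfrz,uyvrt] -> 7 lines: tanr ewfrz uyvrt qnhq vivzl otxl hfyey
Hunk 2: at line 2 remove [qnhq] add [sohq,vlmly] -> 8 lines: tanr ewfrz uyvrt sohq vlmly vivzl otxl hfyey
Hunk 3: at line 1 remove [uyvrt,sohq] add [hewjm,dmy,qzv] -> 9 lines: tanr ewfrz hewjm dmy qzv vlmly vivzl otxl hfyey
Hunk 4: at line 5 remove [vlmly,vivzl] add [elx] -> 8 lines: tanr ewfrz hewjm dmy qzv elx otxl hfyey
Hunk 5: at line 4 remove [qzv,elx] add [dkudm,hryyr,smo] -> 9 lines: tanr ewfrz hewjm dmy dkudm hryyr smo otxl hfyey
Hunk 6: at line 3 remove [dmy,dkudm,hryyr] add [benz,kwp] -> 8 lines: tanr ewfrz hewjm benz kwp smo otxl hfyey
Final line count: 8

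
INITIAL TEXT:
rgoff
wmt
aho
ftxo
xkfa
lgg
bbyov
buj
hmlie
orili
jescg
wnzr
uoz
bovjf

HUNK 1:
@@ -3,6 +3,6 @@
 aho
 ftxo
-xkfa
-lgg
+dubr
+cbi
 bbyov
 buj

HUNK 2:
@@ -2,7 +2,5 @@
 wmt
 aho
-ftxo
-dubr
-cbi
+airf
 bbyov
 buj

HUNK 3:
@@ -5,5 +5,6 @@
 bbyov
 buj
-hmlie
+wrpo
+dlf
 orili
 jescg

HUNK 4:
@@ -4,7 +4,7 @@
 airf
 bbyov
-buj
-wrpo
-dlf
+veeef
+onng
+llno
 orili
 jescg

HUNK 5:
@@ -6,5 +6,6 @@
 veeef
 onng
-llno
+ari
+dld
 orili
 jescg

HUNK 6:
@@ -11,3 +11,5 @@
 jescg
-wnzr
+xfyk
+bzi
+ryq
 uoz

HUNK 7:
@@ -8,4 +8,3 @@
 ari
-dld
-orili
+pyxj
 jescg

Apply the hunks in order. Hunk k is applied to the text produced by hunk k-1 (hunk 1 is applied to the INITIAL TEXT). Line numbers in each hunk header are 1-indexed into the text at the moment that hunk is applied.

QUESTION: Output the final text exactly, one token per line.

Hunk 1: at line 3 remove [xkfa,lgg] add [dubr,cbi] -> 14 lines: rgoff wmt aho ftxo dubr cbi bbyov buj hmlie orili jescg wnzr uoz bovjf
Hunk 2: at line 2 remove [ftxo,dubr,cbi] add [airf] -> 12 lines: rgoff wmt aho airf bbyov buj hmlie orili jescg wnzr uoz bovjf
Hunk 3: at line 5 remove [hmlie] add [wrpo,dlf] -> 13 lines: rgoff wmt aho airf bbyov buj wrpo dlf orili jescg wnzr uoz bovjf
Hunk 4: at line 4 remove [buj,wrpo,dlf] add [veeef,onng,llno] -> 13 lines: rgoff wmt aho airf bbyov veeef onng llno orili jescg wnzr uoz bovjf
Hunk 5: at line 6 remove [llno] add [ari,dld] -> 14 lines: rgoff wmt aho airf bbyov veeef onng ari dld orili jescg wnzr uoz bovjf
Hunk 6: at line 11 remove [wnzr] add [xfyk,bzi,ryq] -> 16 lines: rgoff wmt aho airf bbyov veeef onng ari dld orili jescg xfyk bzi ryq uoz bovjf
Hunk 7: at line 8 remove [dld,orili] add [pyxj] -> 15 lines: rgoff wmt aho airf bbyov veeef onng ari pyxj jescg xfyk bzi ryq uoz bovjf

Answer: rgoff
wmt
aho
airf
bbyov
veeef
onng
ari
pyxj
jescg
xfyk
bzi
ryq
uoz
bovjf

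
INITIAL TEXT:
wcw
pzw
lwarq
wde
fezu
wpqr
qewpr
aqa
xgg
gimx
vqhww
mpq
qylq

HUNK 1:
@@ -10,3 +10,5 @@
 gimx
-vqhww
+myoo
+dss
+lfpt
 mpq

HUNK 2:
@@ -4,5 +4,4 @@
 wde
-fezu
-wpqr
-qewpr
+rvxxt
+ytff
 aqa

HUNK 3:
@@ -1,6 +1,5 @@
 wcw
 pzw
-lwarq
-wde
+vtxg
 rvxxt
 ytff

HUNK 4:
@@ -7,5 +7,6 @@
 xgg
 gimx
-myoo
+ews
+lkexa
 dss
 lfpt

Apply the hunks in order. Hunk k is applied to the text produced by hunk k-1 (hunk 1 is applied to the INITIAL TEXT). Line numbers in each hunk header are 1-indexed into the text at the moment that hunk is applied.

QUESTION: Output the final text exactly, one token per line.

Hunk 1: at line 10 remove [vqhww] add [myoo,dss,lfpt] -> 15 lines: wcw pzw lwarq wde fezu wpqr qewpr aqa xgg gimx myoo dss lfpt mpq qylq
Hunk 2: at line 4 remove [fezu,wpqr,qewpr] add [rvxxt,ytff] -> 14 lines: wcw pzw lwarq wde rvxxt ytff aqa xgg gimx myoo dss lfpt mpq qylq
Hunk 3: at line 1 remove [lwarq,wde] add [vtxg] -> 13 lines: wcw pzw vtxg rvxxt ytff aqa xgg gimx myoo dss lfpt mpq qylq
Hunk 4: at line 7 remove [myoo] add [ews,lkexa] -> 14 lines: wcw pzw vtxg rvxxt ytff aqa xgg gimx ews lkexa dss lfpt mpq qylq

Answer: wcw
pzw
vtxg
rvxxt
ytff
aqa
xgg
gimx
ews
lkexa
dss
lfpt
mpq
qylq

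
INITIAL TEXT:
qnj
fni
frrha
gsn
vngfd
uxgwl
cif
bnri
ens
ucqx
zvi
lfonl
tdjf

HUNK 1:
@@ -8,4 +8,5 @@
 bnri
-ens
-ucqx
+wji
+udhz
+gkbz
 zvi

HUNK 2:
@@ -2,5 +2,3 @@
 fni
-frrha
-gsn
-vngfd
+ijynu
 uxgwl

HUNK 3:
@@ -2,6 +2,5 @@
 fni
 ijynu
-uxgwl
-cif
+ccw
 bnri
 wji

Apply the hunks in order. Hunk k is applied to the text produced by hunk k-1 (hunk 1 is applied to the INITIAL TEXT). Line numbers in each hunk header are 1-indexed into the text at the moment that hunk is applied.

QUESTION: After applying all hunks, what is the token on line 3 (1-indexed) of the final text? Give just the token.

Answer: ijynu

Derivation:
Hunk 1: at line 8 remove [ens,ucqx] add [wji,udhz,gkbz] -> 14 lines: qnj fni frrha gsn vngfd uxgwl cif bnri wji udhz gkbz zvi lfonl tdjf
Hunk 2: at line 2 remove [frrha,gsn,vngfd] add [ijynu] -> 12 lines: qnj fni ijynu uxgwl cif bnri wji udhz gkbz zvi lfonl tdjf
Hunk 3: at line 2 remove [uxgwl,cif] add [ccw] -> 11 lines: qnj fni ijynu ccw bnri wji udhz gkbz zvi lfonl tdjf
Final line 3: ijynu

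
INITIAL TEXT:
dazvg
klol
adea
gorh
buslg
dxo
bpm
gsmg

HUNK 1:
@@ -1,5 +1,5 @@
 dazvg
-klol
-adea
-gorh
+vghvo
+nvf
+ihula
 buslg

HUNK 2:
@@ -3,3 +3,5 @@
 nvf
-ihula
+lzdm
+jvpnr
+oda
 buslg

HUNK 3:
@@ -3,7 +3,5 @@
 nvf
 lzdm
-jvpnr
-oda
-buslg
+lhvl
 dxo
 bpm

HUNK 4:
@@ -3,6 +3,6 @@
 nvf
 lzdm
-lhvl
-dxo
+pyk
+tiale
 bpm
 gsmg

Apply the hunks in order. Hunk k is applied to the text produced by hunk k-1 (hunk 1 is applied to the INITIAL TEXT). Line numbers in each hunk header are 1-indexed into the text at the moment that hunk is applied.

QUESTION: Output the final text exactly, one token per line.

Answer: dazvg
vghvo
nvf
lzdm
pyk
tiale
bpm
gsmg

Derivation:
Hunk 1: at line 1 remove [klol,adea,gorh] add [vghvo,nvf,ihula] -> 8 lines: dazvg vghvo nvf ihula buslg dxo bpm gsmg
Hunk 2: at line 3 remove [ihula] add [lzdm,jvpnr,oda] -> 10 lines: dazvg vghvo nvf lzdm jvpnr oda buslg dxo bpm gsmg
Hunk 3: at line 3 remove [jvpnr,oda,buslg] add [lhvl] -> 8 lines: dazvg vghvo nvf lzdm lhvl dxo bpm gsmg
Hunk 4: at line 3 remove [lhvl,dxo] add [pyk,tiale] -> 8 lines: dazvg vghvo nvf lzdm pyk tiale bpm gsmg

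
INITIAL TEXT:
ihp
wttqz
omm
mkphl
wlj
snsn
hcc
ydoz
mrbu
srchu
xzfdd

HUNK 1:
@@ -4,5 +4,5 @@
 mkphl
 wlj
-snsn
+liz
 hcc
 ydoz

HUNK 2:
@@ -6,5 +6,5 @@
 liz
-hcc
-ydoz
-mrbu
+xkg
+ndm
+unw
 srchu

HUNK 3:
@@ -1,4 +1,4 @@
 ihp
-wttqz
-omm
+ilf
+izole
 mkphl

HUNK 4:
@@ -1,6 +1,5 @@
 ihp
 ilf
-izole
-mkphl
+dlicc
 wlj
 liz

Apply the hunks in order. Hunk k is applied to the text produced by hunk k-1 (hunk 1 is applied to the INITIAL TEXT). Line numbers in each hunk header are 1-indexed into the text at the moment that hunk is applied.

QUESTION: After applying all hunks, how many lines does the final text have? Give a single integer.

Answer: 10

Derivation:
Hunk 1: at line 4 remove [snsn] add [liz] -> 11 lines: ihp wttqz omm mkphl wlj liz hcc ydoz mrbu srchu xzfdd
Hunk 2: at line 6 remove [hcc,ydoz,mrbu] add [xkg,ndm,unw] -> 11 lines: ihp wttqz omm mkphl wlj liz xkg ndm unw srchu xzfdd
Hunk 3: at line 1 remove [wttqz,omm] add [ilf,izole] -> 11 lines: ihp ilf izole mkphl wlj liz xkg ndm unw srchu xzfdd
Hunk 4: at line 1 remove [izole,mkphl] add [dlicc] -> 10 lines: ihp ilf dlicc wlj liz xkg ndm unw srchu xzfdd
Final line count: 10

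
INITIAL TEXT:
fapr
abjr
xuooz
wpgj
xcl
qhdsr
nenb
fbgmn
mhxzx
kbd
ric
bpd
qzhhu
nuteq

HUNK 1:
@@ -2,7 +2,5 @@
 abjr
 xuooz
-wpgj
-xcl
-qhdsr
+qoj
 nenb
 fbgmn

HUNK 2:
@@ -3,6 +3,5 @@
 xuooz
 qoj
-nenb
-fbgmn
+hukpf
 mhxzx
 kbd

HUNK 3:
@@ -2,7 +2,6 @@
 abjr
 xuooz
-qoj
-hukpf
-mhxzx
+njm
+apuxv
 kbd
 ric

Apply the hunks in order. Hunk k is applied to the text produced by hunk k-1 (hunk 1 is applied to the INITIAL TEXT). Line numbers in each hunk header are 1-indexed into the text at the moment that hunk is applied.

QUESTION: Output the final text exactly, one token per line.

Hunk 1: at line 2 remove [wpgj,xcl,qhdsr] add [qoj] -> 12 lines: fapr abjr xuooz qoj nenb fbgmn mhxzx kbd ric bpd qzhhu nuteq
Hunk 2: at line 3 remove [nenb,fbgmn] add [hukpf] -> 11 lines: fapr abjr xuooz qoj hukpf mhxzx kbd ric bpd qzhhu nuteq
Hunk 3: at line 2 remove [qoj,hukpf,mhxzx] add [njm,apuxv] -> 10 lines: fapr abjr xuooz njm apuxv kbd ric bpd qzhhu nuteq

Answer: fapr
abjr
xuooz
njm
apuxv
kbd
ric
bpd
qzhhu
nuteq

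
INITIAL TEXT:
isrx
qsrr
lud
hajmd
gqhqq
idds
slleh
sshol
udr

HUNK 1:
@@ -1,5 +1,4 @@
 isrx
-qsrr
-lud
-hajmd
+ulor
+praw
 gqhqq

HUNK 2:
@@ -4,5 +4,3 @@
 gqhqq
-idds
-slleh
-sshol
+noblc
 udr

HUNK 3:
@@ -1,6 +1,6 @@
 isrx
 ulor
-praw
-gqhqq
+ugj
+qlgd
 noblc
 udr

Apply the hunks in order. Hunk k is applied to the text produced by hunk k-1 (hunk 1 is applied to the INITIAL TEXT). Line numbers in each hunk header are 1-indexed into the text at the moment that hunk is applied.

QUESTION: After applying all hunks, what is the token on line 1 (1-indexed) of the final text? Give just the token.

Answer: isrx

Derivation:
Hunk 1: at line 1 remove [qsrr,lud,hajmd] add [ulor,praw] -> 8 lines: isrx ulor praw gqhqq idds slleh sshol udr
Hunk 2: at line 4 remove [idds,slleh,sshol] add [noblc] -> 6 lines: isrx ulor praw gqhqq noblc udr
Hunk 3: at line 1 remove [praw,gqhqq] add [ugj,qlgd] -> 6 lines: isrx ulor ugj qlgd noblc udr
Final line 1: isrx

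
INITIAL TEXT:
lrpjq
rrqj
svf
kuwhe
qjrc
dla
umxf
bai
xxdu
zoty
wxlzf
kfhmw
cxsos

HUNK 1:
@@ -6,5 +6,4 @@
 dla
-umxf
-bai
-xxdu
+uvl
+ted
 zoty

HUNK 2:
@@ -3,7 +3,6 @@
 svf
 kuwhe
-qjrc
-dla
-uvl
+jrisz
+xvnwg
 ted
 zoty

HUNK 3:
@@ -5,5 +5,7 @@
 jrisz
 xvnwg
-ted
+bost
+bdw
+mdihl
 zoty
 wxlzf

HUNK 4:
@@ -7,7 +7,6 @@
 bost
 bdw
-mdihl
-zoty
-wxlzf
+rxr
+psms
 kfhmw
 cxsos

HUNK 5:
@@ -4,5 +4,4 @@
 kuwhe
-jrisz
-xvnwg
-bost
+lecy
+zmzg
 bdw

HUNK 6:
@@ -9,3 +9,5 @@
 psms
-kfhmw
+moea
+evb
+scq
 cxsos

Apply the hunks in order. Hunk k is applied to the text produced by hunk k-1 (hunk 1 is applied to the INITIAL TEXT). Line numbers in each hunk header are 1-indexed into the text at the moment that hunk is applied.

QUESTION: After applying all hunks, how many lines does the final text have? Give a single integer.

Answer: 13

Derivation:
Hunk 1: at line 6 remove [umxf,bai,xxdu] add [uvl,ted] -> 12 lines: lrpjq rrqj svf kuwhe qjrc dla uvl ted zoty wxlzf kfhmw cxsos
Hunk 2: at line 3 remove [qjrc,dla,uvl] add [jrisz,xvnwg] -> 11 lines: lrpjq rrqj svf kuwhe jrisz xvnwg ted zoty wxlzf kfhmw cxsos
Hunk 3: at line 5 remove [ted] add [bost,bdw,mdihl] -> 13 lines: lrpjq rrqj svf kuwhe jrisz xvnwg bost bdw mdihl zoty wxlzf kfhmw cxsos
Hunk 4: at line 7 remove [mdihl,zoty,wxlzf] add [rxr,psms] -> 12 lines: lrpjq rrqj svf kuwhe jrisz xvnwg bost bdw rxr psms kfhmw cxsos
Hunk 5: at line 4 remove [jrisz,xvnwg,bost] add [lecy,zmzg] -> 11 lines: lrpjq rrqj svf kuwhe lecy zmzg bdw rxr psms kfhmw cxsos
Hunk 6: at line 9 remove [kfhmw] add [moea,evb,scq] -> 13 lines: lrpjq rrqj svf kuwhe lecy zmzg bdw rxr psms moea evb scq cxsos
Final line count: 13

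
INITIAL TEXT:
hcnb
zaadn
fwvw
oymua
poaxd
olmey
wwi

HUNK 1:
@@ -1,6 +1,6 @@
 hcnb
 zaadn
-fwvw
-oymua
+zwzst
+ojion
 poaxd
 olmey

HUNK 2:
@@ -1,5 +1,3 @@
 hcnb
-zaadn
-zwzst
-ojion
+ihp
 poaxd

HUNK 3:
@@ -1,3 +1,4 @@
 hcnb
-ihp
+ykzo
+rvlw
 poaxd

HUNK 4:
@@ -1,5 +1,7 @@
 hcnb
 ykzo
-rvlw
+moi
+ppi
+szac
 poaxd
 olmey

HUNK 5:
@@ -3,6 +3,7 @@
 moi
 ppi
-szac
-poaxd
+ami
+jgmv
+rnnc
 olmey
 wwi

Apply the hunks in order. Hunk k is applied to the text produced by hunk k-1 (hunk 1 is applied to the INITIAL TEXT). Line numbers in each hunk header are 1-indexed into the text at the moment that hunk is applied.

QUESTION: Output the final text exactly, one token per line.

Answer: hcnb
ykzo
moi
ppi
ami
jgmv
rnnc
olmey
wwi

Derivation:
Hunk 1: at line 1 remove [fwvw,oymua] add [zwzst,ojion] -> 7 lines: hcnb zaadn zwzst ojion poaxd olmey wwi
Hunk 2: at line 1 remove [zaadn,zwzst,ojion] add [ihp] -> 5 lines: hcnb ihp poaxd olmey wwi
Hunk 3: at line 1 remove [ihp] add [ykzo,rvlw] -> 6 lines: hcnb ykzo rvlw poaxd olmey wwi
Hunk 4: at line 1 remove [rvlw] add [moi,ppi,szac] -> 8 lines: hcnb ykzo moi ppi szac poaxd olmey wwi
Hunk 5: at line 3 remove [szac,poaxd] add [ami,jgmv,rnnc] -> 9 lines: hcnb ykzo moi ppi ami jgmv rnnc olmey wwi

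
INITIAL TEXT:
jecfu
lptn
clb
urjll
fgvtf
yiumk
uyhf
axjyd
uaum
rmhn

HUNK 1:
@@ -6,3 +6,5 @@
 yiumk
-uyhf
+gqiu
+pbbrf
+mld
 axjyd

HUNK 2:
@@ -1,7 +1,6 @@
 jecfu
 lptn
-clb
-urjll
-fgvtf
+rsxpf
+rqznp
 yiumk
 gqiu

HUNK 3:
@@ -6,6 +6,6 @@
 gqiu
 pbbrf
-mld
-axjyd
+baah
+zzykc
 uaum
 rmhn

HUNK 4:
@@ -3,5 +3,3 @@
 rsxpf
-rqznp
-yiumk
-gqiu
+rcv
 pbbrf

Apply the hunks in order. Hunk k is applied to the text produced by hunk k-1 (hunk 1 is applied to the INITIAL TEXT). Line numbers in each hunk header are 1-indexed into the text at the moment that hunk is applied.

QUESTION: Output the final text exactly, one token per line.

Answer: jecfu
lptn
rsxpf
rcv
pbbrf
baah
zzykc
uaum
rmhn

Derivation:
Hunk 1: at line 6 remove [uyhf] add [gqiu,pbbrf,mld] -> 12 lines: jecfu lptn clb urjll fgvtf yiumk gqiu pbbrf mld axjyd uaum rmhn
Hunk 2: at line 1 remove [clb,urjll,fgvtf] add [rsxpf,rqznp] -> 11 lines: jecfu lptn rsxpf rqznp yiumk gqiu pbbrf mld axjyd uaum rmhn
Hunk 3: at line 6 remove [mld,axjyd] add [baah,zzykc] -> 11 lines: jecfu lptn rsxpf rqznp yiumk gqiu pbbrf baah zzykc uaum rmhn
Hunk 4: at line 3 remove [rqznp,yiumk,gqiu] add [rcv] -> 9 lines: jecfu lptn rsxpf rcv pbbrf baah zzykc uaum rmhn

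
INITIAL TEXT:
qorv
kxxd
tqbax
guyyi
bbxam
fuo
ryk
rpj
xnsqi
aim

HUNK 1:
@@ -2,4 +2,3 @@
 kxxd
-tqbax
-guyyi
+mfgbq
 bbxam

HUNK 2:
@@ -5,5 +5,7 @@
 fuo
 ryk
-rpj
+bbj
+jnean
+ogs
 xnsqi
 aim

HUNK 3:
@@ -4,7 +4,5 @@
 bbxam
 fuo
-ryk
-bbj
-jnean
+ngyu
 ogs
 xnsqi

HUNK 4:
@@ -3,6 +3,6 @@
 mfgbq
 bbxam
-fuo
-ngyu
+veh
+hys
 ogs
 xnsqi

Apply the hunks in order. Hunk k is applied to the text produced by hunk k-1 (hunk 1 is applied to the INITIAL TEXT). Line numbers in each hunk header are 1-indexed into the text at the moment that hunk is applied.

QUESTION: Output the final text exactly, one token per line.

Hunk 1: at line 2 remove [tqbax,guyyi] add [mfgbq] -> 9 lines: qorv kxxd mfgbq bbxam fuo ryk rpj xnsqi aim
Hunk 2: at line 5 remove [rpj] add [bbj,jnean,ogs] -> 11 lines: qorv kxxd mfgbq bbxam fuo ryk bbj jnean ogs xnsqi aim
Hunk 3: at line 4 remove [ryk,bbj,jnean] add [ngyu] -> 9 lines: qorv kxxd mfgbq bbxam fuo ngyu ogs xnsqi aim
Hunk 4: at line 3 remove [fuo,ngyu] add [veh,hys] -> 9 lines: qorv kxxd mfgbq bbxam veh hys ogs xnsqi aim

Answer: qorv
kxxd
mfgbq
bbxam
veh
hys
ogs
xnsqi
aim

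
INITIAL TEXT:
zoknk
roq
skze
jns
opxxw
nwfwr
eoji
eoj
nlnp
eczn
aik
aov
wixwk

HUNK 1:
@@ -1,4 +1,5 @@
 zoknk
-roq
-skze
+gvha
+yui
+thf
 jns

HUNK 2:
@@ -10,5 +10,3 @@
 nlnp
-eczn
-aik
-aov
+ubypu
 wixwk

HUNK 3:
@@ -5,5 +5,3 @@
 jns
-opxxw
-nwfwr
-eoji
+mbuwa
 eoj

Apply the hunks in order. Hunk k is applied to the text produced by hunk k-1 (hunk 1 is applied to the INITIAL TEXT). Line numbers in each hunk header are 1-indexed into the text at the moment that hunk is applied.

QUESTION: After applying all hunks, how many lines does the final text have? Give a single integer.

Hunk 1: at line 1 remove [roq,skze] add [gvha,yui,thf] -> 14 lines: zoknk gvha yui thf jns opxxw nwfwr eoji eoj nlnp eczn aik aov wixwk
Hunk 2: at line 10 remove [eczn,aik,aov] add [ubypu] -> 12 lines: zoknk gvha yui thf jns opxxw nwfwr eoji eoj nlnp ubypu wixwk
Hunk 3: at line 5 remove [opxxw,nwfwr,eoji] add [mbuwa] -> 10 lines: zoknk gvha yui thf jns mbuwa eoj nlnp ubypu wixwk
Final line count: 10

Answer: 10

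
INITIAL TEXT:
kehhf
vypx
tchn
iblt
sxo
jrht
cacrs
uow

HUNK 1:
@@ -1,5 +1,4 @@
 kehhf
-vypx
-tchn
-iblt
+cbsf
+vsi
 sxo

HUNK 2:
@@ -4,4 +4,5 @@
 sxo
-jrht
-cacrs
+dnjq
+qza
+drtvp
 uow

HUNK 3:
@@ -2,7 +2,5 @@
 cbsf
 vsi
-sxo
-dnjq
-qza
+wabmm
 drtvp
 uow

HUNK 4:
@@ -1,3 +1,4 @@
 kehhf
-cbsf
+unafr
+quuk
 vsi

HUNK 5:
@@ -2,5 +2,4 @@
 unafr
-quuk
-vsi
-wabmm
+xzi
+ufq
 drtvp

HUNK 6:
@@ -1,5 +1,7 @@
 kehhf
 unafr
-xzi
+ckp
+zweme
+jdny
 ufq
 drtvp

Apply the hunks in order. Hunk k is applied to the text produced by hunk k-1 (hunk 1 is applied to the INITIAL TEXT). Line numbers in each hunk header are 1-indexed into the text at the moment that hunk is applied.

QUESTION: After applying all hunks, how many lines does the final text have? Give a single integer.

Answer: 8

Derivation:
Hunk 1: at line 1 remove [vypx,tchn,iblt] add [cbsf,vsi] -> 7 lines: kehhf cbsf vsi sxo jrht cacrs uow
Hunk 2: at line 4 remove [jrht,cacrs] add [dnjq,qza,drtvp] -> 8 lines: kehhf cbsf vsi sxo dnjq qza drtvp uow
Hunk 3: at line 2 remove [sxo,dnjq,qza] add [wabmm] -> 6 lines: kehhf cbsf vsi wabmm drtvp uow
Hunk 4: at line 1 remove [cbsf] add [unafr,quuk] -> 7 lines: kehhf unafr quuk vsi wabmm drtvp uow
Hunk 5: at line 2 remove [quuk,vsi,wabmm] add [xzi,ufq] -> 6 lines: kehhf unafr xzi ufq drtvp uow
Hunk 6: at line 1 remove [xzi] add [ckp,zweme,jdny] -> 8 lines: kehhf unafr ckp zweme jdny ufq drtvp uow
Final line count: 8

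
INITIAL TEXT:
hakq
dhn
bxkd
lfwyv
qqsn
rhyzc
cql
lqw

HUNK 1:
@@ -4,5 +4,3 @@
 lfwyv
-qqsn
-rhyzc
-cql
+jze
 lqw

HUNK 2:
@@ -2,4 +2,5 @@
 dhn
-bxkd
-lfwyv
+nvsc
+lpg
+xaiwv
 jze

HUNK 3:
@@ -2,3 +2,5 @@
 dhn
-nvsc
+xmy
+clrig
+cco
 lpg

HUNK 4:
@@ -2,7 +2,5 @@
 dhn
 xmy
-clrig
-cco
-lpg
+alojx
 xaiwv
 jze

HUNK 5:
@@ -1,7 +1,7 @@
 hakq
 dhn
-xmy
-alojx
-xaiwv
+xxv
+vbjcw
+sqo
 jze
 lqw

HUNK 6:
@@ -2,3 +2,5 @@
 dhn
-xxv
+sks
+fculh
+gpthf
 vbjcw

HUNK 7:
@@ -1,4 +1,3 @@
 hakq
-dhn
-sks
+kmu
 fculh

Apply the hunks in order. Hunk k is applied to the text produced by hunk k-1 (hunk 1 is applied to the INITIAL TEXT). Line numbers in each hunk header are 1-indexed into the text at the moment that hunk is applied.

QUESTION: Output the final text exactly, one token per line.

Hunk 1: at line 4 remove [qqsn,rhyzc,cql] add [jze] -> 6 lines: hakq dhn bxkd lfwyv jze lqw
Hunk 2: at line 2 remove [bxkd,lfwyv] add [nvsc,lpg,xaiwv] -> 7 lines: hakq dhn nvsc lpg xaiwv jze lqw
Hunk 3: at line 2 remove [nvsc] add [xmy,clrig,cco] -> 9 lines: hakq dhn xmy clrig cco lpg xaiwv jze lqw
Hunk 4: at line 2 remove [clrig,cco,lpg] add [alojx] -> 7 lines: hakq dhn xmy alojx xaiwv jze lqw
Hunk 5: at line 1 remove [xmy,alojx,xaiwv] add [xxv,vbjcw,sqo] -> 7 lines: hakq dhn xxv vbjcw sqo jze lqw
Hunk 6: at line 2 remove [xxv] add [sks,fculh,gpthf] -> 9 lines: hakq dhn sks fculh gpthf vbjcw sqo jze lqw
Hunk 7: at line 1 remove [dhn,sks] add [kmu] -> 8 lines: hakq kmu fculh gpthf vbjcw sqo jze lqw

Answer: hakq
kmu
fculh
gpthf
vbjcw
sqo
jze
lqw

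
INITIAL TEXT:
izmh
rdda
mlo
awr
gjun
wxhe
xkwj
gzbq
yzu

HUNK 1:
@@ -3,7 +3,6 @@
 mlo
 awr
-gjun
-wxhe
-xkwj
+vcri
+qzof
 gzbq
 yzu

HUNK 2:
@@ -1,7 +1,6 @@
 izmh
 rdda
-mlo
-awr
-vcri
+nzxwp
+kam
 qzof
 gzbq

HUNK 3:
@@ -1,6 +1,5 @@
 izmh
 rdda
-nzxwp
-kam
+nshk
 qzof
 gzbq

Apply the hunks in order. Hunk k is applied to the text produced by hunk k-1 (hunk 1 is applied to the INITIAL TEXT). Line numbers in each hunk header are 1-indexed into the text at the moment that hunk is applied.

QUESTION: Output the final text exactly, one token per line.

Answer: izmh
rdda
nshk
qzof
gzbq
yzu

Derivation:
Hunk 1: at line 3 remove [gjun,wxhe,xkwj] add [vcri,qzof] -> 8 lines: izmh rdda mlo awr vcri qzof gzbq yzu
Hunk 2: at line 1 remove [mlo,awr,vcri] add [nzxwp,kam] -> 7 lines: izmh rdda nzxwp kam qzof gzbq yzu
Hunk 3: at line 1 remove [nzxwp,kam] add [nshk] -> 6 lines: izmh rdda nshk qzof gzbq yzu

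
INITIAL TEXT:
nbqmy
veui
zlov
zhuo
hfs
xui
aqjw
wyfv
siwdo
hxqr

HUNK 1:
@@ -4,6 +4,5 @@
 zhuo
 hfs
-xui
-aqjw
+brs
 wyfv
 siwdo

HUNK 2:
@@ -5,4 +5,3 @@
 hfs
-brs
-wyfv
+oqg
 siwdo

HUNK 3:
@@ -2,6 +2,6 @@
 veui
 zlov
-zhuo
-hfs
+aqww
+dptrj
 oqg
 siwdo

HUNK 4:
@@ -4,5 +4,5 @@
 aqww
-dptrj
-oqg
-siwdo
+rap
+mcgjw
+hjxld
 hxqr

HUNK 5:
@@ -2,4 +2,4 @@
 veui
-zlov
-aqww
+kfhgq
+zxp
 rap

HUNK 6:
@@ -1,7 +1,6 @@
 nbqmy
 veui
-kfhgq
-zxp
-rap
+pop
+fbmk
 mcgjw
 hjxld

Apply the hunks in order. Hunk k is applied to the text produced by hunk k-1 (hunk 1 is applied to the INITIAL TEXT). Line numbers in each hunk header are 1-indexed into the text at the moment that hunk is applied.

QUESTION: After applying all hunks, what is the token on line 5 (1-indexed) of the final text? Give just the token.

Answer: mcgjw

Derivation:
Hunk 1: at line 4 remove [xui,aqjw] add [brs] -> 9 lines: nbqmy veui zlov zhuo hfs brs wyfv siwdo hxqr
Hunk 2: at line 5 remove [brs,wyfv] add [oqg] -> 8 lines: nbqmy veui zlov zhuo hfs oqg siwdo hxqr
Hunk 3: at line 2 remove [zhuo,hfs] add [aqww,dptrj] -> 8 lines: nbqmy veui zlov aqww dptrj oqg siwdo hxqr
Hunk 4: at line 4 remove [dptrj,oqg,siwdo] add [rap,mcgjw,hjxld] -> 8 lines: nbqmy veui zlov aqww rap mcgjw hjxld hxqr
Hunk 5: at line 2 remove [zlov,aqww] add [kfhgq,zxp] -> 8 lines: nbqmy veui kfhgq zxp rap mcgjw hjxld hxqr
Hunk 6: at line 1 remove [kfhgq,zxp,rap] add [pop,fbmk] -> 7 lines: nbqmy veui pop fbmk mcgjw hjxld hxqr
Final line 5: mcgjw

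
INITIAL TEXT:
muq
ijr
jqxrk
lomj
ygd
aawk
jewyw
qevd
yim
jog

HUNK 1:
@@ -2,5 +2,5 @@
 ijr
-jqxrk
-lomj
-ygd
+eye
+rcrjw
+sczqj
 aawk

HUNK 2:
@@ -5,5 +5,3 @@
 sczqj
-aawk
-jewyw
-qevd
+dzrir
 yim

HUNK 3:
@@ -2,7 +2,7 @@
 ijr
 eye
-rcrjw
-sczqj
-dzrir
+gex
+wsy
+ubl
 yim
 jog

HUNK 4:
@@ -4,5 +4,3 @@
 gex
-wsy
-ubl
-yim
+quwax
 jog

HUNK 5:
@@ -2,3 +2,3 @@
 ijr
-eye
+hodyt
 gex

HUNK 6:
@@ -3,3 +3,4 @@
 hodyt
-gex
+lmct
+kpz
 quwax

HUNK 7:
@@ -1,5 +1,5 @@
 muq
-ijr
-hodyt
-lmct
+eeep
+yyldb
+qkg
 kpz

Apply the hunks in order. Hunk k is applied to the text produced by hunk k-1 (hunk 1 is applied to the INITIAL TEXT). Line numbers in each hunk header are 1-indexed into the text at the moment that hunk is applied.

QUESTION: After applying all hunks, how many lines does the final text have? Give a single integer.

Hunk 1: at line 2 remove [jqxrk,lomj,ygd] add [eye,rcrjw,sczqj] -> 10 lines: muq ijr eye rcrjw sczqj aawk jewyw qevd yim jog
Hunk 2: at line 5 remove [aawk,jewyw,qevd] add [dzrir] -> 8 lines: muq ijr eye rcrjw sczqj dzrir yim jog
Hunk 3: at line 2 remove [rcrjw,sczqj,dzrir] add [gex,wsy,ubl] -> 8 lines: muq ijr eye gex wsy ubl yim jog
Hunk 4: at line 4 remove [wsy,ubl,yim] add [quwax] -> 6 lines: muq ijr eye gex quwax jog
Hunk 5: at line 2 remove [eye] add [hodyt] -> 6 lines: muq ijr hodyt gex quwax jog
Hunk 6: at line 3 remove [gex] add [lmct,kpz] -> 7 lines: muq ijr hodyt lmct kpz quwax jog
Hunk 7: at line 1 remove [ijr,hodyt,lmct] add [eeep,yyldb,qkg] -> 7 lines: muq eeep yyldb qkg kpz quwax jog
Final line count: 7

Answer: 7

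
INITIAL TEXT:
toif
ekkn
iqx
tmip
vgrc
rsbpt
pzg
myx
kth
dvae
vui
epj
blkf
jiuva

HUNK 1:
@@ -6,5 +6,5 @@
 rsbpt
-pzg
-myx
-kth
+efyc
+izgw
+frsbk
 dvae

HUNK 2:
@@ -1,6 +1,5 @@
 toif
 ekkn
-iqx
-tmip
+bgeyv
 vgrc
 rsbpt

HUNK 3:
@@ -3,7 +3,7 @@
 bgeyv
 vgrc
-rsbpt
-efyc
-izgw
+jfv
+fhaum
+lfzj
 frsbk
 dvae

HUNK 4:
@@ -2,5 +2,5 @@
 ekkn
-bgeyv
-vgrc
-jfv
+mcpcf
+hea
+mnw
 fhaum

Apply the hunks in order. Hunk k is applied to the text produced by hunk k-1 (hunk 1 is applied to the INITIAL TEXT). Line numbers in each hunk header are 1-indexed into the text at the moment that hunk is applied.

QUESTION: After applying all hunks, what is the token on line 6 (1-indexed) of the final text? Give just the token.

Hunk 1: at line 6 remove [pzg,myx,kth] add [efyc,izgw,frsbk] -> 14 lines: toif ekkn iqx tmip vgrc rsbpt efyc izgw frsbk dvae vui epj blkf jiuva
Hunk 2: at line 1 remove [iqx,tmip] add [bgeyv] -> 13 lines: toif ekkn bgeyv vgrc rsbpt efyc izgw frsbk dvae vui epj blkf jiuva
Hunk 3: at line 3 remove [rsbpt,efyc,izgw] add [jfv,fhaum,lfzj] -> 13 lines: toif ekkn bgeyv vgrc jfv fhaum lfzj frsbk dvae vui epj blkf jiuva
Hunk 4: at line 2 remove [bgeyv,vgrc,jfv] add [mcpcf,hea,mnw] -> 13 lines: toif ekkn mcpcf hea mnw fhaum lfzj frsbk dvae vui epj blkf jiuva
Final line 6: fhaum

Answer: fhaum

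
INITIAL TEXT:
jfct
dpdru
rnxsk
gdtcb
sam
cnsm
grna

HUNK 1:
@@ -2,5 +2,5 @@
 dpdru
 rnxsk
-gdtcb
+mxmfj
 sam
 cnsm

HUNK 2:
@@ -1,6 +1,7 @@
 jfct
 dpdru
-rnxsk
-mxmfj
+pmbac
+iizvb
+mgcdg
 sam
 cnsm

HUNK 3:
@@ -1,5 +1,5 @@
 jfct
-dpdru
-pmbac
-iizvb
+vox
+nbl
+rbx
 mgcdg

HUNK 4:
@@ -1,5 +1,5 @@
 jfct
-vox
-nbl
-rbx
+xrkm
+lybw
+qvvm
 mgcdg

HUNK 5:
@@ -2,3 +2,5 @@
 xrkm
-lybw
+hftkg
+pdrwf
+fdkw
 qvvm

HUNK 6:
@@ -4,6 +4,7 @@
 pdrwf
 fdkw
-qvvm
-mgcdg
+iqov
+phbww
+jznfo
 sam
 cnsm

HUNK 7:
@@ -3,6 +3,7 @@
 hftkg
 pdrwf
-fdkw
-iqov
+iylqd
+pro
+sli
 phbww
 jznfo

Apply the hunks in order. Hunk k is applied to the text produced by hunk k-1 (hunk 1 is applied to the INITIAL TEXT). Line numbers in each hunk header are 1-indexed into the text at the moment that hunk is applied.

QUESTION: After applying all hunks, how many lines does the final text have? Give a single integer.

Answer: 12

Derivation:
Hunk 1: at line 2 remove [gdtcb] add [mxmfj] -> 7 lines: jfct dpdru rnxsk mxmfj sam cnsm grna
Hunk 2: at line 1 remove [rnxsk,mxmfj] add [pmbac,iizvb,mgcdg] -> 8 lines: jfct dpdru pmbac iizvb mgcdg sam cnsm grna
Hunk 3: at line 1 remove [dpdru,pmbac,iizvb] add [vox,nbl,rbx] -> 8 lines: jfct vox nbl rbx mgcdg sam cnsm grna
Hunk 4: at line 1 remove [vox,nbl,rbx] add [xrkm,lybw,qvvm] -> 8 lines: jfct xrkm lybw qvvm mgcdg sam cnsm grna
Hunk 5: at line 2 remove [lybw] add [hftkg,pdrwf,fdkw] -> 10 lines: jfct xrkm hftkg pdrwf fdkw qvvm mgcdg sam cnsm grna
Hunk 6: at line 4 remove [qvvm,mgcdg] add [iqov,phbww,jznfo] -> 11 lines: jfct xrkm hftkg pdrwf fdkw iqov phbww jznfo sam cnsm grna
Hunk 7: at line 3 remove [fdkw,iqov] add [iylqd,pro,sli] -> 12 lines: jfct xrkm hftkg pdrwf iylqd pro sli phbww jznfo sam cnsm grna
Final line count: 12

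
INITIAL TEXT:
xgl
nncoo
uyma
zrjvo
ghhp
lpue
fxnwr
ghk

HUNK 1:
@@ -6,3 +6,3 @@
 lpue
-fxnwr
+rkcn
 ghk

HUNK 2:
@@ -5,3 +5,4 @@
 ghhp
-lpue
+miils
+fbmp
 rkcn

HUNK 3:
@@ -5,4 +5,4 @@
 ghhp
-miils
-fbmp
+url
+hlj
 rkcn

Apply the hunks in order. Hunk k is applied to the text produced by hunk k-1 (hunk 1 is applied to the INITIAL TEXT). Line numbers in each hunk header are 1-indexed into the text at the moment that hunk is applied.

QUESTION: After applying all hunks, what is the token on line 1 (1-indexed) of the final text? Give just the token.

Answer: xgl

Derivation:
Hunk 1: at line 6 remove [fxnwr] add [rkcn] -> 8 lines: xgl nncoo uyma zrjvo ghhp lpue rkcn ghk
Hunk 2: at line 5 remove [lpue] add [miils,fbmp] -> 9 lines: xgl nncoo uyma zrjvo ghhp miils fbmp rkcn ghk
Hunk 3: at line 5 remove [miils,fbmp] add [url,hlj] -> 9 lines: xgl nncoo uyma zrjvo ghhp url hlj rkcn ghk
Final line 1: xgl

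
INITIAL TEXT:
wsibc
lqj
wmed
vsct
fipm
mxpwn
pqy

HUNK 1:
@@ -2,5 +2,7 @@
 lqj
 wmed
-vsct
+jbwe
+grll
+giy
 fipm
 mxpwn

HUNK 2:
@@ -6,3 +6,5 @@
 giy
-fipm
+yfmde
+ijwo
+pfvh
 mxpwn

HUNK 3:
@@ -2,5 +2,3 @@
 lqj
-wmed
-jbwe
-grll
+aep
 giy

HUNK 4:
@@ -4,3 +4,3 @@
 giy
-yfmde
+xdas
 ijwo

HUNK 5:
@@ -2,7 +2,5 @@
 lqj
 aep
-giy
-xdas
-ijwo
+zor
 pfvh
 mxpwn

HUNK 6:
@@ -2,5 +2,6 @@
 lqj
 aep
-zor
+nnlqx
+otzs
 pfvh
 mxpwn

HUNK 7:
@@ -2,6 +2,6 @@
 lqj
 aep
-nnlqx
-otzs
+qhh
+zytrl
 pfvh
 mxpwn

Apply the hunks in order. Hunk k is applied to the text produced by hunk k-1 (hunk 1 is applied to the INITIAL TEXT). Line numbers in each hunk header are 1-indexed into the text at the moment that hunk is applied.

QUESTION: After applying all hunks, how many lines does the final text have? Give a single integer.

Hunk 1: at line 2 remove [vsct] add [jbwe,grll,giy] -> 9 lines: wsibc lqj wmed jbwe grll giy fipm mxpwn pqy
Hunk 2: at line 6 remove [fipm] add [yfmde,ijwo,pfvh] -> 11 lines: wsibc lqj wmed jbwe grll giy yfmde ijwo pfvh mxpwn pqy
Hunk 3: at line 2 remove [wmed,jbwe,grll] add [aep] -> 9 lines: wsibc lqj aep giy yfmde ijwo pfvh mxpwn pqy
Hunk 4: at line 4 remove [yfmde] add [xdas] -> 9 lines: wsibc lqj aep giy xdas ijwo pfvh mxpwn pqy
Hunk 5: at line 2 remove [giy,xdas,ijwo] add [zor] -> 7 lines: wsibc lqj aep zor pfvh mxpwn pqy
Hunk 6: at line 2 remove [zor] add [nnlqx,otzs] -> 8 lines: wsibc lqj aep nnlqx otzs pfvh mxpwn pqy
Hunk 7: at line 2 remove [nnlqx,otzs] add [qhh,zytrl] -> 8 lines: wsibc lqj aep qhh zytrl pfvh mxpwn pqy
Final line count: 8

Answer: 8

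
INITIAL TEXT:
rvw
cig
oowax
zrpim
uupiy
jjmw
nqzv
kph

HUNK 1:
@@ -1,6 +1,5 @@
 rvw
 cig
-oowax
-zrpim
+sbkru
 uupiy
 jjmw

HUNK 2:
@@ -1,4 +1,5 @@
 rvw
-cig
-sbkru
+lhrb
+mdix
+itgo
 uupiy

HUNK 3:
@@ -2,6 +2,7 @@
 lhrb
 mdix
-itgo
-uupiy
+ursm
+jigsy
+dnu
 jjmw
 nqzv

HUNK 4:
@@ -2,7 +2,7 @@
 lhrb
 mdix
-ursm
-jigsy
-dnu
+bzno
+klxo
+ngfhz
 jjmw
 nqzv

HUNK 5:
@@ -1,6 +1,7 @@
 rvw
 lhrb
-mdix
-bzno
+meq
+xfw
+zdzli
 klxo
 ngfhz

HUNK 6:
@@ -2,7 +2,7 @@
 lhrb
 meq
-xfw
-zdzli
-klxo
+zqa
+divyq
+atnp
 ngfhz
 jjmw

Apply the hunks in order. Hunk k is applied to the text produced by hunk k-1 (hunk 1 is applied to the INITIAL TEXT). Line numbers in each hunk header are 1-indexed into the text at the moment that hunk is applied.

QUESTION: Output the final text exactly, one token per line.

Hunk 1: at line 1 remove [oowax,zrpim] add [sbkru] -> 7 lines: rvw cig sbkru uupiy jjmw nqzv kph
Hunk 2: at line 1 remove [cig,sbkru] add [lhrb,mdix,itgo] -> 8 lines: rvw lhrb mdix itgo uupiy jjmw nqzv kph
Hunk 3: at line 2 remove [itgo,uupiy] add [ursm,jigsy,dnu] -> 9 lines: rvw lhrb mdix ursm jigsy dnu jjmw nqzv kph
Hunk 4: at line 2 remove [ursm,jigsy,dnu] add [bzno,klxo,ngfhz] -> 9 lines: rvw lhrb mdix bzno klxo ngfhz jjmw nqzv kph
Hunk 5: at line 1 remove [mdix,bzno] add [meq,xfw,zdzli] -> 10 lines: rvw lhrb meq xfw zdzli klxo ngfhz jjmw nqzv kph
Hunk 6: at line 2 remove [xfw,zdzli,klxo] add [zqa,divyq,atnp] -> 10 lines: rvw lhrb meq zqa divyq atnp ngfhz jjmw nqzv kph

Answer: rvw
lhrb
meq
zqa
divyq
atnp
ngfhz
jjmw
nqzv
kph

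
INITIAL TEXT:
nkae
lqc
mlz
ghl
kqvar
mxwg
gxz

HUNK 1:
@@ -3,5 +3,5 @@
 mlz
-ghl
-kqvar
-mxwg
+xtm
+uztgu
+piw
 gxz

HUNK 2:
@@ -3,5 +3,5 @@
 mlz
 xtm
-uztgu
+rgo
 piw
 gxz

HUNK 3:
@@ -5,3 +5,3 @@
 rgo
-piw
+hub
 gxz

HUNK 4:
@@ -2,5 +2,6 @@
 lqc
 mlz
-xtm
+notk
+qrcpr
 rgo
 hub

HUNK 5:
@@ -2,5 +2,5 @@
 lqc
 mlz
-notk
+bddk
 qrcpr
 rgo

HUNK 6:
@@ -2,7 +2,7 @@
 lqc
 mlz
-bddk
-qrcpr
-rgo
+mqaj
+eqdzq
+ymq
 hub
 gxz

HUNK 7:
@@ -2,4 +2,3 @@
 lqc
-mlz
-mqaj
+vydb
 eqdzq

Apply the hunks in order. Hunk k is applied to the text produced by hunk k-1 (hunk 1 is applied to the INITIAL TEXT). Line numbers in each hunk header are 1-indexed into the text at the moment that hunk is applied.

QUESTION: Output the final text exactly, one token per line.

Hunk 1: at line 3 remove [ghl,kqvar,mxwg] add [xtm,uztgu,piw] -> 7 lines: nkae lqc mlz xtm uztgu piw gxz
Hunk 2: at line 3 remove [uztgu] add [rgo] -> 7 lines: nkae lqc mlz xtm rgo piw gxz
Hunk 3: at line 5 remove [piw] add [hub] -> 7 lines: nkae lqc mlz xtm rgo hub gxz
Hunk 4: at line 2 remove [xtm] add [notk,qrcpr] -> 8 lines: nkae lqc mlz notk qrcpr rgo hub gxz
Hunk 5: at line 2 remove [notk] add [bddk] -> 8 lines: nkae lqc mlz bddk qrcpr rgo hub gxz
Hunk 6: at line 2 remove [bddk,qrcpr,rgo] add [mqaj,eqdzq,ymq] -> 8 lines: nkae lqc mlz mqaj eqdzq ymq hub gxz
Hunk 7: at line 2 remove [mlz,mqaj] add [vydb] -> 7 lines: nkae lqc vydb eqdzq ymq hub gxz

Answer: nkae
lqc
vydb
eqdzq
ymq
hub
gxz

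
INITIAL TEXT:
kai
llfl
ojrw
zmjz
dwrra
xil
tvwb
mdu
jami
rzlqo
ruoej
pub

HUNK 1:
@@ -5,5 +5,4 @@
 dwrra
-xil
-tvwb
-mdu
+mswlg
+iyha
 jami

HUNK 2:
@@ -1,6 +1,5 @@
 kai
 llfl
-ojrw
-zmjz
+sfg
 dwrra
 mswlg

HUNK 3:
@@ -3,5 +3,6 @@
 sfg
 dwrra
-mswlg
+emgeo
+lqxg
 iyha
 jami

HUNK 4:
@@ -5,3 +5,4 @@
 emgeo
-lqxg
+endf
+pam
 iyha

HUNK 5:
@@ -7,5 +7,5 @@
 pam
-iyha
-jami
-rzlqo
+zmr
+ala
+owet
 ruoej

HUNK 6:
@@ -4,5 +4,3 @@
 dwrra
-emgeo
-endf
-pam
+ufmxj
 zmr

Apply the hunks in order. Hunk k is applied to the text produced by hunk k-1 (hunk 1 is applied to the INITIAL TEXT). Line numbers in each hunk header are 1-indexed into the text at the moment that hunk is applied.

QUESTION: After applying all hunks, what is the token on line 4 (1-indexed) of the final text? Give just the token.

Hunk 1: at line 5 remove [xil,tvwb,mdu] add [mswlg,iyha] -> 11 lines: kai llfl ojrw zmjz dwrra mswlg iyha jami rzlqo ruoej pub
Hunk 2: at line 1 remove [ojrw,zmjz] add [sfg] -> 10 lines: kai llfl sfg dwrra mswlg iyha jami rzlqo ruoej pub
Hunk 3: at line 3 remove [mswlg] add [emgeo,lqxg] -> 11 lines: kai llfl sfg dwrra emgeo lqxg iyha jami rzlqo ruoej pub
Hunk 4: at line 5 remove [lqxg] add [endf,pam] -> 12 lines: kai llfl sfg dwrra emgeo endf pam iyha jami rzlqo ruoej pub
Hunk 5: at line 7 remove [iyha,jami,rzlqo] add [zmr,ala,owet] -> 12 lines: kai llfl sfg dwrra emgeo endf pam zmr ala owet ruoej pub
Hunk 6: at line 4 remove [emgeo,endf,pam] add [ufmxj] -> 10 lines: kai llfl sfg dwrra ufmxj zmr ala owet ruoej pub
Final line 4: dwrra

Answer: dwrra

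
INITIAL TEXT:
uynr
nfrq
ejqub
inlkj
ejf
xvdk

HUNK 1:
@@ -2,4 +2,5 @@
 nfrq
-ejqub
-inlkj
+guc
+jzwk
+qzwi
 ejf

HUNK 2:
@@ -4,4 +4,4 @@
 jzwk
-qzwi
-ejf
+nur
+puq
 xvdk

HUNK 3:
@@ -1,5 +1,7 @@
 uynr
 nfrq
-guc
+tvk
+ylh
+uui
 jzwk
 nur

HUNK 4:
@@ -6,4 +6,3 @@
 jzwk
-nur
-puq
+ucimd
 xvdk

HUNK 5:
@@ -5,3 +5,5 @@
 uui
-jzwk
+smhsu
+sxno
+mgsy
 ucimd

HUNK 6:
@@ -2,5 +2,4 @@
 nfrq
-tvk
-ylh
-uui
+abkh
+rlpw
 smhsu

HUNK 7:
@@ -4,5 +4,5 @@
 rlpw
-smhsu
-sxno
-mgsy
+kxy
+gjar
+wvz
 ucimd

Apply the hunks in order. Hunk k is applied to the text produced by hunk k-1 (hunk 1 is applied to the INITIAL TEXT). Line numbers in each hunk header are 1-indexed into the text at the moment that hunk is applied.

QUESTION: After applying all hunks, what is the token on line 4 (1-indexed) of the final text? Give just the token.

Answer: rlpw

Derivation:
Hunk 1: at line 2 remove [ejqub,inlkj] add [guc,jzwk,qzwi] -> 7 lines: uynr nfrq guc jzwk qzwi ejf xvdk
Hunk 2: at line 4 remove [qzwi,ejf] add [nur,puq] -> 7 lines: uynr nfrq guc jzwk nur puq xvdk
Hunk 3: at line 1 remove [guc] add [tvk,ylh,uui] -> 9 lines: uynr nfrq tvk ylh uui jzwk nur puq xvdk
Hunk 4: at line 6 remove [nur,puq] add [ucimd] -> 8 lines: uynr nfrq tvk ylh uui jzwk ucimd xvdk
Hunk 5: at line 5 remove [jzwk] add [smhsu,sxno,mgsy] -> 10 lines: uynr nfrq tvk ylh uui smhsu sxno mgsy ucimd xvdk
Hunk 6: at line 2 remove [tvk,ylh,uui] add [abkh,rlpw] -> 9 lines: uynr nfrq abkh rlpw smhsu sxno mgsy ucimd xvdk
Hunk 7: at line 4 remove [smhsu,sxno,mgsy] add [kxy,gjar,wvz] -> 9 lines: uynr nfrq abkh rlpw kxy gjar wvz ucimd xvdk
Final line 4: rlpw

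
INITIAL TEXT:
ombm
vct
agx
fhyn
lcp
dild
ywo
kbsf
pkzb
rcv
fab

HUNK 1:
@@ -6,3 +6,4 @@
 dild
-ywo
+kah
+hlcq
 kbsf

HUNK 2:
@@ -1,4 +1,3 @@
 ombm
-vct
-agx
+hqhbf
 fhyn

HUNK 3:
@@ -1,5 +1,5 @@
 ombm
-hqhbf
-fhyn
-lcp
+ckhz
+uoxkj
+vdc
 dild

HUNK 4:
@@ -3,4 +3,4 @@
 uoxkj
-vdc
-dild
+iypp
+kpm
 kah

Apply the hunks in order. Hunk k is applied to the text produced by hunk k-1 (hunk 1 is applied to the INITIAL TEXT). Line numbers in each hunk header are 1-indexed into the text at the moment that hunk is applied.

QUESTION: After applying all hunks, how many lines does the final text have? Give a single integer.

Hunk 1: at line 6 remove [ywo] add [kah,hlcq] -> 12 lines: ombm vct agx fhyn lcp dild kah hlcq kbsf pkzb rcv fab
Hunk 2: at line 1 remove [vct,agx] add [hqhbf] -> 11 lines: ombm hqhbf fhyn lcp dild kah hlcq kbsf pkzb rcv fab
Hunk 3: at line 1 remove [hqhbf,fhyn,lcp] add [ckhz,uoxkj,vdc] -> 11 lines: ombm ckhz uoxkj vdc dild kah hlcq kbsf pkzb rcv fab
Hunk 4: at line 3 remove [vdc,dild] add [iypp,kpm] -> 11 lines: ombm ckhz uoxkj iypp kpm kah hlcq kbsf pkzb rcv fab
Final line count: 11

Answer: 11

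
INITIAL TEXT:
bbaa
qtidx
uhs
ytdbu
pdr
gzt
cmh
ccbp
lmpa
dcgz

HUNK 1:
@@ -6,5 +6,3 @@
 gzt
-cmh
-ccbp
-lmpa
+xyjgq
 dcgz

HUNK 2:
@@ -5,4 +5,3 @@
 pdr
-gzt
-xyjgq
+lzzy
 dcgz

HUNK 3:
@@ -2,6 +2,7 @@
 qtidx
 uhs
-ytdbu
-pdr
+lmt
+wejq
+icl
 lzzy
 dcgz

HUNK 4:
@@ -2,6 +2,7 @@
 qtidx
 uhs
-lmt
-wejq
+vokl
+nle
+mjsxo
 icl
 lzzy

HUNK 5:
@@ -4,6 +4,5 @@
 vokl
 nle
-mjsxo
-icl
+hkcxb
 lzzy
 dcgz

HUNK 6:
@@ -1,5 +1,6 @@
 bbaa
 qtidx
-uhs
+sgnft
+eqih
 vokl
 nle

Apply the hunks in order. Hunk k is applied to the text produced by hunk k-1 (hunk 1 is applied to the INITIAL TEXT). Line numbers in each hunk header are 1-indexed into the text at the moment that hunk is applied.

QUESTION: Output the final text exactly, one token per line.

Hunk 1: at line 6 remove [cmh,ccbp,lmpa] add [xyjgq] -> 8 lines: bbaa qtidx uhs ytdbu pdr gzt xyjgq dcgz
Hunk 2: at line 5 remove [gzt,xyjgq] add [lzzy] -> 7 lines: bbaa qtidx uhs ytdbu pdr lzzy dcgz
Hunk 3: at line 2 remove [ytdbu,pdr] add [lmt,wejq,icl] -> 8 lines: bbaa qtidx uhs lmt wejq icl lzzy dcgz
Hunk 4: at line 2 remove [lmt,wejq] add [vokl,nle,mjsxo] -> 9 lines: bbaa qtidx uhs vokl nle mjsxo icl lzzy dcgz
Hunk 5: at line 4 remove [mjsxo,icl] add [hkcxb] -> 8 lines: bbaa qtidx uhs vokl nle hkcxb lzzy dcgz
Hunk 6: at line 1 remove [uhs] add [sgnft,eqih] -> 9 lines: bbaa qtidx sgnft eqih vokl nle hkcxb lzzy dcgz

Answer: bbaa
qtidx
sgnft
eqih
vokl
nle
hkcxb
lzzy
dcgz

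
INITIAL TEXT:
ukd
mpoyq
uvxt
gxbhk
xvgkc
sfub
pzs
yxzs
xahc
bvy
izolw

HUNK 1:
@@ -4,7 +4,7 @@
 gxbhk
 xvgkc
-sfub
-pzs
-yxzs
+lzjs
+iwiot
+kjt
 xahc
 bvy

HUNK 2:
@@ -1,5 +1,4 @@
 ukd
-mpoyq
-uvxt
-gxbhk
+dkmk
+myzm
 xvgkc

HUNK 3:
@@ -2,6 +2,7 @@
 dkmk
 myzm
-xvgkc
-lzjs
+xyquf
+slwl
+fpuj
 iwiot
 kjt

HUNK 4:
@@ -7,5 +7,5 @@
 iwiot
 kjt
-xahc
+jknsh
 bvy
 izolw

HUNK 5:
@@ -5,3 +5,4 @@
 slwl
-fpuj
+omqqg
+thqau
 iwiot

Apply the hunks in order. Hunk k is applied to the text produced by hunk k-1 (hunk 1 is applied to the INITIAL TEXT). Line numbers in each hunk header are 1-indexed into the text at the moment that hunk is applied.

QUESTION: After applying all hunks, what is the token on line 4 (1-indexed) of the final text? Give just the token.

Answer: xyquf

Derivation:
Hunk 1: at line 4 remove [sfub,pzs,yxzs] add [lzjs,iwiot,kjt] -> 11 lines: ukd mpoyq uvxt gxbhk xvgkc lzjs iwiot kjt xahc bvy izolw
Hunk 2: at line 1 remove [mpoyq,uvxt,gxbhk] add [dkmk,myzm] -> 10 lines: ukd dkmk myzm xvgkc lzjs iwiot kjt xahc bvy izolw
Hunk 3: at line 2 remove [xvgkc,lzjs] add [xyquf,slwl,fpuj] -> 11 lines: ukd dkmk myzm xyquf slwl fpuj iwiot kjt xahc bvy izolw
Hunk 4: at line 7 remove [xahc] add [jknsh] -> 11 lines: ukd dkmk myzm xyquf slwl fpuj iwiot kjt jknsh bvy izolw
Hunk 5: at line 5 remove [fpuj] add [omqqg,thqau] -> 12 lines: ukd dkmk myzm xyquf slwl omqqg thqau iwiot kjt jknsh bvy izolw
Final line 4: xyquf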